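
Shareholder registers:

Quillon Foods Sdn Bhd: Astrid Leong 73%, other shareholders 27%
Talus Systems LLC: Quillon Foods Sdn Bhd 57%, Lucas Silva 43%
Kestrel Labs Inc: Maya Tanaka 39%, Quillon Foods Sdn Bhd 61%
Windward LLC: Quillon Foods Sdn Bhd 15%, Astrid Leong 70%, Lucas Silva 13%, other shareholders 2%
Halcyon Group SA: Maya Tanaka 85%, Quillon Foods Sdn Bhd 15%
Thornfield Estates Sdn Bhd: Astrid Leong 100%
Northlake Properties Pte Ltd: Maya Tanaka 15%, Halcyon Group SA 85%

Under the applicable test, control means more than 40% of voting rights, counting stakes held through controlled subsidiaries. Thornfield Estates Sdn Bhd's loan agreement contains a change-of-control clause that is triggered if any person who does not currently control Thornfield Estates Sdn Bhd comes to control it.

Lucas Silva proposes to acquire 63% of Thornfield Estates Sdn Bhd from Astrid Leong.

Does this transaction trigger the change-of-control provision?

Yes

The purchase adds only to Lucas's holdings (Astrid's stake shrinks), so Lucas is the only person who could newly come to control Thornfield.
Lucas holds 43% of Talus, so Lucas controls Talus.
Neither Lucas nor any entity Lucas controls holds any voting interest in Thornfield.
So before the transaction, Lucas does not control Thornfield.
After the purchase, Lucas holds 63% of Thornfield directly, and Astrid's stake falls to 37%.
Lucas holds 63% of Thornfield, so Lucas controls Thornfield.
Lucas did not control Thornfield before and does after, so the clause is triggered.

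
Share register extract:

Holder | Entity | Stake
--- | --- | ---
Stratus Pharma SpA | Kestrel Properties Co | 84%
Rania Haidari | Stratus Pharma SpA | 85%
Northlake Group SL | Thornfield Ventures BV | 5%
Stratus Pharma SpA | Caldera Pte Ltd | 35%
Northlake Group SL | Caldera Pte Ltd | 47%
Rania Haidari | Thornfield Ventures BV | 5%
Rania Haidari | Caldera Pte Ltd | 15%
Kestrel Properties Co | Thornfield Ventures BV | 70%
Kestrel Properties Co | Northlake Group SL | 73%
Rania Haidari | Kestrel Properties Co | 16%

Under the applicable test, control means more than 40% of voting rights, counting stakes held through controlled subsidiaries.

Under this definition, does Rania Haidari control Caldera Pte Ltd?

Yes

Rania holds 85% of Stratus, so Rania controls Stratus.
Rania and Stratus together hold 16% + 84% = 100% of Kestrel, so Rania controls Kestrel.
Kestrel holds 73% of Northlake, so Rania controls Northlake.
Northlake and Stratus and Rania together hold 47% + 35% + 15% = 97% of Caldera, so Rania controls Caldera.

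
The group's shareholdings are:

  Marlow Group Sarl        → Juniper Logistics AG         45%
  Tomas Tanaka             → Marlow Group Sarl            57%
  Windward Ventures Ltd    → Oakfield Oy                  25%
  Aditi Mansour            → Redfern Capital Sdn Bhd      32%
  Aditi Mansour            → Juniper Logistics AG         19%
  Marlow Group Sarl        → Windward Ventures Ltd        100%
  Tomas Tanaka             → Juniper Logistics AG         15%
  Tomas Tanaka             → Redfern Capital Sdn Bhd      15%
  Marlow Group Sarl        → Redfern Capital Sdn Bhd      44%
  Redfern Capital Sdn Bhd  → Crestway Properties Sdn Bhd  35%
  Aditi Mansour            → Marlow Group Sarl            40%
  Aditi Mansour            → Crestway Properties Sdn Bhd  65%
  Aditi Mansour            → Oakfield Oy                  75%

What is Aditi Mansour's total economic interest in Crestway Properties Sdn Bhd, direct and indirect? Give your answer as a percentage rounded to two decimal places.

Aditi reaches Crestway along 3 paths.
Direct stake: 65% = 65%.
Via Redfern: 32% × 35% = 11.2%.
Via Marlow → Redfern: 40% × 44% × 35% = 6.16%.
Total: 65% + 11.2% + 6.16% = 82.36%.

82.36%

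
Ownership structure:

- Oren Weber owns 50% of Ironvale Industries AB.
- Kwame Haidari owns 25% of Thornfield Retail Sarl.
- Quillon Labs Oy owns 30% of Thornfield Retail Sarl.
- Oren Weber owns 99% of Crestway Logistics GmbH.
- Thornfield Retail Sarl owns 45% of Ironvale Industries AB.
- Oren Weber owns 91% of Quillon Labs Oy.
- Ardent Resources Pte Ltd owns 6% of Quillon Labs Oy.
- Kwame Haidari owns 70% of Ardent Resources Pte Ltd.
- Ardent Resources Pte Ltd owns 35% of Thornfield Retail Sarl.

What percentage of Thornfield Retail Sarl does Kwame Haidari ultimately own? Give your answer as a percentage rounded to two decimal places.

50.76%

Kwame reaches Thornfield along 3 paths.
Via Ardent → Quillon: 70% × 6% × 30% = 1.26%.
Via Ardent: 70% × 35% = 24.5%.
Direct stake: 25% = 25%.
Total: 1.26% + 24.5% + 25% = 50.76%.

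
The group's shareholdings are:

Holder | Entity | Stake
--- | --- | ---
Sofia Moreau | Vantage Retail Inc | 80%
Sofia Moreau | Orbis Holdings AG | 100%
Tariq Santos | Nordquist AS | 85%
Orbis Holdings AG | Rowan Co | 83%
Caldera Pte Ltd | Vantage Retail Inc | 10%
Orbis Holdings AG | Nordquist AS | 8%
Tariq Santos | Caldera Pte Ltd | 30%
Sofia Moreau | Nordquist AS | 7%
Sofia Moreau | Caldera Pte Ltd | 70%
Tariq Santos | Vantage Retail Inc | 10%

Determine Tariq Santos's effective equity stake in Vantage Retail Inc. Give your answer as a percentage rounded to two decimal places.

13.00%

Tariq reaches Vantage along 2 paths.
Direct stake: 10% = 10%.
Via Caldera: 30% × 10% = 3%.
Total: 10% + 3% = 13%.
Rounded: 13.00%.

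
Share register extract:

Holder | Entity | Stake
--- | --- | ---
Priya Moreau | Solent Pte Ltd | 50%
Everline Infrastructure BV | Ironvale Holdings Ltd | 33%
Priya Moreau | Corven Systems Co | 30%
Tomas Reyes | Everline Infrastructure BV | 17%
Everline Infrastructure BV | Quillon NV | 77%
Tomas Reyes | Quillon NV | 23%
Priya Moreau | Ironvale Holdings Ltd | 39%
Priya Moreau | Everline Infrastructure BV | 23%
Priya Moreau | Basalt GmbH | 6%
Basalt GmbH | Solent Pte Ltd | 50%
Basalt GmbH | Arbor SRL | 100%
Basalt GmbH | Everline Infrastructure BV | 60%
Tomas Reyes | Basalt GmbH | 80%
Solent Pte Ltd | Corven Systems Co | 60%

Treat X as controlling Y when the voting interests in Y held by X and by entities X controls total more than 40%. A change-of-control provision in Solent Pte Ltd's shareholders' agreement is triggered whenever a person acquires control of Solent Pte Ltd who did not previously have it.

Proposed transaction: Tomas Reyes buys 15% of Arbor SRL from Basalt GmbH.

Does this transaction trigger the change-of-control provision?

No

The purchase adds only to Tomas's holdings (Basalt's stake shrinks), so Tomas is the only person who could newly come to control Solent.
Tomas holds 80% of Basalt, so Tomas controls Basalt.
Basalt holds 50% of Solent, so Tomas controls Solent.
So Tomas already controls Solent before the transaction.
After the purchase, Tomas holds 15% of Arbor directly, and Basalt's stake falls to 85%.
Tomas controlled Solent already, so this is not a new person acquiring control; every other person's position is unchanged or reduced.
No new person acquires control, so the clause is not triggered.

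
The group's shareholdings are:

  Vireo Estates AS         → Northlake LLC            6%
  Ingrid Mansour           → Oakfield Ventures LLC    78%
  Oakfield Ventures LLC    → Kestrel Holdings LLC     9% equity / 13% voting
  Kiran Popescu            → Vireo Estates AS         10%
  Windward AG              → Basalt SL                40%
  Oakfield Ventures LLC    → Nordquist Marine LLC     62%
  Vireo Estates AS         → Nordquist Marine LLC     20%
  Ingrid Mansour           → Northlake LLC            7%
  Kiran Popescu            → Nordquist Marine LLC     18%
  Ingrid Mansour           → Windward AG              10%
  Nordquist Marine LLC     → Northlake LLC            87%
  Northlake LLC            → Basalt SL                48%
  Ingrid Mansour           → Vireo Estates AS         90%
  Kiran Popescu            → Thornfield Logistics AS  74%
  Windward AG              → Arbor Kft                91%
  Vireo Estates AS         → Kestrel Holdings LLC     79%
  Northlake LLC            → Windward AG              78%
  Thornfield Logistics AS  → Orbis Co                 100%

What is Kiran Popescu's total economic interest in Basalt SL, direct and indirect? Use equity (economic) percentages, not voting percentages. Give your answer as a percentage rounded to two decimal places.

14.26%

Kiran reaches Basalt along 6 paths.
Via Vireo → Northlake: 10% × 6% × 48% = 0.288%.
Via Vireo → Nordquist → Northlake: 10% × 20% × 87% × 48% = 0.8352%.
Via Nordquist → Northlake: 18% × 87% × 48% = 7.5168%.
Via Vireo → Northlake → Windward: 10% × 6% × 78% × 40% = 0.1872%.
Via Vireo → Nordquist → Northlake → Windward: 10% × 20% × 87% × 78% × 40% = 0.54288%.
Via Nordquist → Northlake → Windward: 18% × 87% × 78% × 40% = 4.88592%.
Total: 0.288% + 0.8352% + 7.5168% + 0.1872% + 0.54288% + 4.88592% = 14.256%.
Rounded: 14.26%.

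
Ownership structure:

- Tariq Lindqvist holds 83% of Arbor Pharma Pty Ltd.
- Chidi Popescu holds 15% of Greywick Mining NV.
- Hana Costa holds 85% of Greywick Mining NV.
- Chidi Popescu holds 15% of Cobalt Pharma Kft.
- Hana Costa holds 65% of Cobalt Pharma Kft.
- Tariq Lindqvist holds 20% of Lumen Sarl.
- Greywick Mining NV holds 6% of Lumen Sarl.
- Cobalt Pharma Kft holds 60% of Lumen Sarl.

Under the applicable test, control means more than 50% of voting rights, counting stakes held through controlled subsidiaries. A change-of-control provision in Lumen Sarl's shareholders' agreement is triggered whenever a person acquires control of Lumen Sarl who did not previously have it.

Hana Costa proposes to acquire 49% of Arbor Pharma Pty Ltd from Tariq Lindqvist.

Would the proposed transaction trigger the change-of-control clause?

The purchase adds only to Hana's holdings (Tariq's stake shrinks), so Hana is the only person who could newly come to control Lumen.
Hana holds 65% of Cobalt, so Hana controls Cobalt.
Hana holds 85% of Greywick, so Hana controls Greywick.
Cobalt and Greywick together hold 60% + 6% = 66% of Lumen, so Hana controls Lumen.
So Hana already controls Lumen before the transaction.
After the purchase, Hana holds 49% of Arbor directly, and Tariq's stake falls to 34%.
Hana controlled Lumen already, so this is not a new person acquiring control; every other person's position is unchanged or reduced.
No new person acquires control, so the clause is not triggered.

No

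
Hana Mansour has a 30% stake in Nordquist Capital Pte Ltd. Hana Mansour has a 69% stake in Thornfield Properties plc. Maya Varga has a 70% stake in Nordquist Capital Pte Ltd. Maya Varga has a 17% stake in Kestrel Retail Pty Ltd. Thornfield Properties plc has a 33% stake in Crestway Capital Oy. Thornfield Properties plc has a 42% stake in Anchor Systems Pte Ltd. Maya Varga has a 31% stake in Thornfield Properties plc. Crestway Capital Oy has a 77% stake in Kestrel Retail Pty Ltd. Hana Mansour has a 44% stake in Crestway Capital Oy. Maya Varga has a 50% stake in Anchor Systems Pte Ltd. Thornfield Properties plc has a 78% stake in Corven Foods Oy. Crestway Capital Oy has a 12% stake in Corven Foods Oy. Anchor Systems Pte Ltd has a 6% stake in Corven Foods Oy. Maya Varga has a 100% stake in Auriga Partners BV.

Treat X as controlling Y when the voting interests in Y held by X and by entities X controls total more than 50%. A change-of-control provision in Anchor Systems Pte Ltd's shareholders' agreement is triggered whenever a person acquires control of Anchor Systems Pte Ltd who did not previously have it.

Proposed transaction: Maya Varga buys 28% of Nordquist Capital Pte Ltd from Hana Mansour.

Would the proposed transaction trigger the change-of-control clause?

The purchase adds only to Maya's holdings (Hana's stake shrinks), so Maya is the only person who could newly come to control Anchor.
Maya holds 70% of Nordquist, so Maya controls Nordquist.
Maya holds 100% of Auriga, so Maya controls Auriga.
In Anchor, Maya's side holds only 50%, not > 50%.
So before the transaction, Maya does not control Anchor.
After the purchase, Maya's direct stake in Nordquist rises to 70% + 28% = 98%, and Hana's stake falls to 2%.
Maya holds 98% of Nordquist, so Maya controls Nordquist.
After the transaction, Maya's side holds 50% of Anchor, not > 50%, so Maya still does not control Anchor.
No new person acquires control, so the clause is not triggered.

No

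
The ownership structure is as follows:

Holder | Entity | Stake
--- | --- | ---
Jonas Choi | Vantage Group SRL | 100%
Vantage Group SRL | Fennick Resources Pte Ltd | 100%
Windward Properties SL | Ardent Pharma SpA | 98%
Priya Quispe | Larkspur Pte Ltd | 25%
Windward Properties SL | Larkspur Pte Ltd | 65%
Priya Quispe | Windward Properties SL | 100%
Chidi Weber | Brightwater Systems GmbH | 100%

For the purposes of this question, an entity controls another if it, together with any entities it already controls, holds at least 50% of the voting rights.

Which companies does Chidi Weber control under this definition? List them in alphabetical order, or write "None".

Brightwater Systems GmbH

Chidi holds 100% of Brightwater, so Chidi controls Brightwater.
No other company's threshold is met.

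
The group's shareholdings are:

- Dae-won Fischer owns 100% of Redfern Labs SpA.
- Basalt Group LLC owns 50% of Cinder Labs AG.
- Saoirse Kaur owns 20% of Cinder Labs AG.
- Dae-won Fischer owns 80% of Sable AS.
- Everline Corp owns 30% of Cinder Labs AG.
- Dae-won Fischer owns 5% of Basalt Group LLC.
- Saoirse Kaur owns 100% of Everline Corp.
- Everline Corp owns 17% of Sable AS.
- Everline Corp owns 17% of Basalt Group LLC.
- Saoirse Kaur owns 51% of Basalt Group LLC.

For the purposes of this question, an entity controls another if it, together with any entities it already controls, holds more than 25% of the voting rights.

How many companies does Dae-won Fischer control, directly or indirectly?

Dae-won holds 80% of Sable, so Dae-won controls Sable.
Dae-won holds 100% of Redfern, so Dae-won controls Redfern.
No other company's threshold is met.
Dae-won controls 2 companies.

2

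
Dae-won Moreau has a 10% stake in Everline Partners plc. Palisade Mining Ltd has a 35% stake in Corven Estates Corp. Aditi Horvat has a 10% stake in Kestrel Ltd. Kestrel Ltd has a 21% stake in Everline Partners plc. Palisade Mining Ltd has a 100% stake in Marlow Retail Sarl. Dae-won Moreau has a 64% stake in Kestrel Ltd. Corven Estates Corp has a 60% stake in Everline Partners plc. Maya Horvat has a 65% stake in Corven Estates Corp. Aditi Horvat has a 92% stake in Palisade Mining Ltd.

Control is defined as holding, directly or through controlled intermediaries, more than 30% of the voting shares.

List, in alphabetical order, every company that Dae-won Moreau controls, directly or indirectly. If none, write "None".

Dae-won holds 64% of Kestrel, so Dae-won controls Kestrel.
Dae-won and Kestrel together hold 10% + 21% = 31% of Everline, so Dae-won controls Everline.
No other company's threshold is met.

Everline Partners plc, Kestrel Ltd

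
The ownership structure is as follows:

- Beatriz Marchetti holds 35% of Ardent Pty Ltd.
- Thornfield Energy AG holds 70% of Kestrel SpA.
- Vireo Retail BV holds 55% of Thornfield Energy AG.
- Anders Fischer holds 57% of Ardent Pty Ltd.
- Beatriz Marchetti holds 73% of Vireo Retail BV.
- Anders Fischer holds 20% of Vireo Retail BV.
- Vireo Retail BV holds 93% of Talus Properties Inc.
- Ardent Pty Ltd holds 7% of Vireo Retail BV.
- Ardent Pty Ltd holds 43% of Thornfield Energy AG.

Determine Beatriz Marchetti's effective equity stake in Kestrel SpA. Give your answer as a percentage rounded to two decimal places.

Beatriz reaches Kestrel along 3 paths.
Via Ardent → Thornfield: 35% × 43% × 70% = 10.535%.
Via Vireo → Thornfield: 73% × 55% × 70% = 28.105%.
Via Ardent → Vireo → Thornfield: 35% × 7% × 55% × 70% = 0.94325%.
Total: 10.535% + 28.105% + 0.94325% = 39.58325%.
Rounded: 39.58%.

39.58%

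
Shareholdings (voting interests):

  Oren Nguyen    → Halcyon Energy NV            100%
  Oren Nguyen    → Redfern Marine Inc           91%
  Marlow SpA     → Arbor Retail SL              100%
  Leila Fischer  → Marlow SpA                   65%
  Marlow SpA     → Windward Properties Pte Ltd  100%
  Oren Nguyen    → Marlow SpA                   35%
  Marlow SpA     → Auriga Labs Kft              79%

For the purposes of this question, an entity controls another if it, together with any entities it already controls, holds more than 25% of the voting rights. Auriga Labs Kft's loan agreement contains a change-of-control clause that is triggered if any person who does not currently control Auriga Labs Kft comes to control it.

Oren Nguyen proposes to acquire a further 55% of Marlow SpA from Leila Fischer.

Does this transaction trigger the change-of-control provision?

No

The purchase adds only to Oren's holdings (Leila's stake shrinks), so Oren is the only person who could newly come to control Auriga.
Oren holds 35% of Marlow, so Oren controls Marlow.
Marlow holds 79% of Auriga, so Oren controls Auriga.
So Oren already controls Auriga before the transaction.
After the purchase, Oren's direct stake in Marlow rises to 35% + 55% = 90%, and Leila's stake falls to 10%.
Oren controlled Auriga already, so this is not a new person acquiring control; every other person's position is unchanged or reduced.
No new person acquires control, so the clause is not triggered.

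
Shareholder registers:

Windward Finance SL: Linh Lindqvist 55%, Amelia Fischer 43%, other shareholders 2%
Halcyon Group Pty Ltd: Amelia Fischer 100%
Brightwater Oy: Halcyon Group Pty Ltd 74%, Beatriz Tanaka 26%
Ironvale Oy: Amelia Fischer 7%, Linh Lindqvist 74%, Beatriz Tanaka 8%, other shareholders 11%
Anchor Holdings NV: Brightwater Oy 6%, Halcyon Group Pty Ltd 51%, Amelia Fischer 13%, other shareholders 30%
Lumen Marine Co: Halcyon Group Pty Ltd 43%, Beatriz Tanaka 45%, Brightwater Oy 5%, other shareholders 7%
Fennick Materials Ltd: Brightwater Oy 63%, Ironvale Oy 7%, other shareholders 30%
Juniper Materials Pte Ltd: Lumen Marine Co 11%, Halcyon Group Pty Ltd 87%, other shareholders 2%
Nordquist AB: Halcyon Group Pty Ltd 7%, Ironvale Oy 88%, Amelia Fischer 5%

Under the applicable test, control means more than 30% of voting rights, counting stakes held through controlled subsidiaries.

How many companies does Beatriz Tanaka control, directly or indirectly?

1

Beatriz holds 45% of Lumen, so Beatriz controls Lumen.
No other company's threshold is met.
Beatriz controls 1 company.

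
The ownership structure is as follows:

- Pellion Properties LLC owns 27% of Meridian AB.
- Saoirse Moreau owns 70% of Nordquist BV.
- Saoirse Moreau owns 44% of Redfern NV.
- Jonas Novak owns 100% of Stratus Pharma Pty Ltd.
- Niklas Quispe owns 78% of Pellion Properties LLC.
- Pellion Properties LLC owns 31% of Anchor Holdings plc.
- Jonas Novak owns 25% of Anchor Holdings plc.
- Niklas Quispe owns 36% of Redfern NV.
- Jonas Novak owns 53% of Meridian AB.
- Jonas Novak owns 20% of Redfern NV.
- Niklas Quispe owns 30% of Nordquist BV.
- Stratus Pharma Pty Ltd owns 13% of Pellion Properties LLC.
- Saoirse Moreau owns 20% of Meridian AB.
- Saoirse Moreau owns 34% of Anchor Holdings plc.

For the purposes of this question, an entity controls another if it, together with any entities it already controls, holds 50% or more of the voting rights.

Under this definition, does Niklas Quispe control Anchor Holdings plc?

Niklas holds 78% of Pellion, so Niklas controls Pellion.
In Anchor, Niklas's side holds only 31%, not ≥ 50%.
So Niklas does not control Anchor.

No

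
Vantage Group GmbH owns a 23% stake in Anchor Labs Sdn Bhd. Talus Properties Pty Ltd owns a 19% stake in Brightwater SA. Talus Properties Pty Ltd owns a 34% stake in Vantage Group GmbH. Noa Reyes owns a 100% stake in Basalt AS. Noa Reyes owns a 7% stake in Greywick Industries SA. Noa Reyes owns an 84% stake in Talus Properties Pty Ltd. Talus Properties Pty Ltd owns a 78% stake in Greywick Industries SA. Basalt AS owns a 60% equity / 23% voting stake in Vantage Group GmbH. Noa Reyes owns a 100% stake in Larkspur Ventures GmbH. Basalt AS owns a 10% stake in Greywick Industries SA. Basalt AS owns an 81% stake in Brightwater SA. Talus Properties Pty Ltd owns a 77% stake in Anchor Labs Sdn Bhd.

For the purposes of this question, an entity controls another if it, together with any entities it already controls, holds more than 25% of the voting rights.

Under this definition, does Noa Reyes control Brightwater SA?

Yes

Noa holds 100% of Basalt, so Noa controls Basalt.
Noa holds 84% of Talus, so Noa controls Talus.
Basalt and Talus together hold 81% + 19% = 100% of Brightwater, so Noa controls Brightwater.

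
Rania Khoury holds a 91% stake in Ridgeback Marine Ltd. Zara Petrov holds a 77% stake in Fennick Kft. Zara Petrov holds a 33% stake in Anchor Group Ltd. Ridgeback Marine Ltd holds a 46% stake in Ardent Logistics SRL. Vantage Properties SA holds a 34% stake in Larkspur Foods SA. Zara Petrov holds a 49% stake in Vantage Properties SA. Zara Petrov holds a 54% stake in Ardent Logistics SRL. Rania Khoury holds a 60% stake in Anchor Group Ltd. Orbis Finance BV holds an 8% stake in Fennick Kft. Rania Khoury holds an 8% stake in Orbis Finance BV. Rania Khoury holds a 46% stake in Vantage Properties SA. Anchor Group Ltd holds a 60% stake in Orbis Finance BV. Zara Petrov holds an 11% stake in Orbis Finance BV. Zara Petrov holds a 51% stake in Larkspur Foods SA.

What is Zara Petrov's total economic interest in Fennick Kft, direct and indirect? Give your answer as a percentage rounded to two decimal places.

Zara reaches Fennick along 3 paths.
Direct stake: 77% = 77%.
Via Orbis: 11% × 8% = 0.88%.
Via Anchor → Orbis: 33% × 60% × 8% = 1.584%.
Total: 77% + 0.88% + 1.584% = 79.464%.
Rounded: 79.46%.

79.46%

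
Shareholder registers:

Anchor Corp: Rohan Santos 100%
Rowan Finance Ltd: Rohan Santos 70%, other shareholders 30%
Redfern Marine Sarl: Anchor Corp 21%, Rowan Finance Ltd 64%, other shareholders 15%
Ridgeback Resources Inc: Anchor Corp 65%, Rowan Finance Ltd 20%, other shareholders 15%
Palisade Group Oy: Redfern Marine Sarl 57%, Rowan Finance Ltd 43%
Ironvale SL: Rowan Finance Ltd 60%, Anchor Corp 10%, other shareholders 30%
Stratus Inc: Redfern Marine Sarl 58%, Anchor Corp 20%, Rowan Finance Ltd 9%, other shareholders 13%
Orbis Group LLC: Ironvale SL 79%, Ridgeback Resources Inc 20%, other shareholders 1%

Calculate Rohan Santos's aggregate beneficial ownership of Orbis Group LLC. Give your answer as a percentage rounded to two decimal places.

Rohan reaches Orbis along 4 paths.
Via Rowan → Ironvale: 70% × 60% × 79% = 33.18%.
Via Anchor → Ironvale: 100% × 10% × 79% = 7.9%.
Via Anchor → Ridgeback: 100% × 65% × 20% = 13%.
Via Rowan → Ridgeback: 70% × 20% × 20% = 2.8%.
Total: 33.18% + 7.9% + 13% + 2.8% = 56.88%.

56.88%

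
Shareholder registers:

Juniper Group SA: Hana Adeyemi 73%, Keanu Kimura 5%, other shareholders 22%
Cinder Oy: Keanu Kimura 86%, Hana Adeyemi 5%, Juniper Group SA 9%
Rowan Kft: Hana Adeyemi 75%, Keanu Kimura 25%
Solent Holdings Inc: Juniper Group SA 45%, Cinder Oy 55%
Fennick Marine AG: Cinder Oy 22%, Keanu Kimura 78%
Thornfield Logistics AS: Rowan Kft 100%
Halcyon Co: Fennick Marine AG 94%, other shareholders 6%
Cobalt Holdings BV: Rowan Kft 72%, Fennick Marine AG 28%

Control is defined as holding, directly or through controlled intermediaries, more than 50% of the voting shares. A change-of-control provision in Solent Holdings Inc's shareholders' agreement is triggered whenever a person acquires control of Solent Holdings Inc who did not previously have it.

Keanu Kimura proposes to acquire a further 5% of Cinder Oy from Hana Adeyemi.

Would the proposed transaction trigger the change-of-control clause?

No

The purchase adds only to Keanu's holdings (Hana's stake shrinks), so Keanu is the only person who could newly come to control Solent.
Keanu holds 86% of Cinder, so Keanu controls Cinder.
Cinder holds 55% of Solent, so Keanu controls Solent.
So Keanu already controls Solent before the transaction.
After the purchase, Keanu's direct stake in Cinder rises to 86% + 5% = 91%, and Hana's stake falls to 0%.
Keanu controlled Solent already, so this is not a new person acquiring control; every other person's position is unchanged or reduced.
No new person acquires control, so the clause is not triggered.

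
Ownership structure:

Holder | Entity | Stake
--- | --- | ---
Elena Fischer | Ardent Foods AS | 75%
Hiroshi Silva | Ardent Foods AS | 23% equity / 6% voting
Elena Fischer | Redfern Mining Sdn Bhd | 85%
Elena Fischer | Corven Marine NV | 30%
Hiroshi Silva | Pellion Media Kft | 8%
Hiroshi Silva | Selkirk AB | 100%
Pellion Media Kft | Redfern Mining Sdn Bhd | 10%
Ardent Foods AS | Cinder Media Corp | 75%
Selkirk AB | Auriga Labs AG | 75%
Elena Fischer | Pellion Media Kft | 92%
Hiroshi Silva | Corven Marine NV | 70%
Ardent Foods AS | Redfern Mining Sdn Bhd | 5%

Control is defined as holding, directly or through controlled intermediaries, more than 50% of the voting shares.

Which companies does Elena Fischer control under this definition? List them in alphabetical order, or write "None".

Ardent Foods AS, Cinder Media Corp, Pellion Media Kft, Redfern Mining Sdn Bhd

Elena holds 92% of Pellion, so Elena controls Pellion.
Elena holds 75% of Ardent, so Elena controls Ardent.
Ardent holds 75% of Cinder, so Elena controls Cinder.
Ardent and Elena and Pellion together hold 5% + 85% + 10% = 100% of Redfern, so Elena controls Redfern.
No other company's threshold is met.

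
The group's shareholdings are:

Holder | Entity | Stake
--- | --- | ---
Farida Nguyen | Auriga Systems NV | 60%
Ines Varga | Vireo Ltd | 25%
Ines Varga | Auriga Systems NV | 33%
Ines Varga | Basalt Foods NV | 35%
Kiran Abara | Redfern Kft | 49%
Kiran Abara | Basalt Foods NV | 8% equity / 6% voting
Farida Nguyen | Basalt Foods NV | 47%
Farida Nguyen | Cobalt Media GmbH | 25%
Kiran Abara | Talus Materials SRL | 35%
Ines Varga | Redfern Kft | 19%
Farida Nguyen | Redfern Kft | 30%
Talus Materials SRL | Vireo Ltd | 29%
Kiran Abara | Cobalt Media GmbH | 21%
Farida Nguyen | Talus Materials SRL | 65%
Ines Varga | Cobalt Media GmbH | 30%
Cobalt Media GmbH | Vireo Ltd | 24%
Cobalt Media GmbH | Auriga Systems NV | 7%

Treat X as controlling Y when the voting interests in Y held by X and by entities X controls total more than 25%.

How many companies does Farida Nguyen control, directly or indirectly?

Farida holds 65% of Talus, so Farida controls Talus.
Farida holds 47% of Basalt, so Farida controls Basalt.
Farida holds 60% of Auriga, so Farida controls Auriga.
Farida holds 30% of Redfern, so Farida controls Redfern.
Talus holds 29% of Vireo, so Farida controls Vireo.
No other company's threshold is met.
Farida controls 5 companies.

5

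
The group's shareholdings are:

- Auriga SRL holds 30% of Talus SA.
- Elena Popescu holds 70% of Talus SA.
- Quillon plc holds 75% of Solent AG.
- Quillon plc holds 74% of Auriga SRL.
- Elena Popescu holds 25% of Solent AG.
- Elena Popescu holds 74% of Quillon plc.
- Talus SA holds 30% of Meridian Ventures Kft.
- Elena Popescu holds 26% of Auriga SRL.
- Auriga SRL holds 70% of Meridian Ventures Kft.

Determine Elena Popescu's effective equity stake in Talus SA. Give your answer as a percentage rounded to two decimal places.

Elena reaches Talus along 3 paths.
Via Auriga: 26% × 30% = 7.8%.
Via Quillon → Auriga: 74% × 74% × 30% = 16.428%.
Direct stake: 70% = 70%.
Total: 7.8% + 16.428% + 70% = 94.228%.
Rounded: 94.23%.

94.23%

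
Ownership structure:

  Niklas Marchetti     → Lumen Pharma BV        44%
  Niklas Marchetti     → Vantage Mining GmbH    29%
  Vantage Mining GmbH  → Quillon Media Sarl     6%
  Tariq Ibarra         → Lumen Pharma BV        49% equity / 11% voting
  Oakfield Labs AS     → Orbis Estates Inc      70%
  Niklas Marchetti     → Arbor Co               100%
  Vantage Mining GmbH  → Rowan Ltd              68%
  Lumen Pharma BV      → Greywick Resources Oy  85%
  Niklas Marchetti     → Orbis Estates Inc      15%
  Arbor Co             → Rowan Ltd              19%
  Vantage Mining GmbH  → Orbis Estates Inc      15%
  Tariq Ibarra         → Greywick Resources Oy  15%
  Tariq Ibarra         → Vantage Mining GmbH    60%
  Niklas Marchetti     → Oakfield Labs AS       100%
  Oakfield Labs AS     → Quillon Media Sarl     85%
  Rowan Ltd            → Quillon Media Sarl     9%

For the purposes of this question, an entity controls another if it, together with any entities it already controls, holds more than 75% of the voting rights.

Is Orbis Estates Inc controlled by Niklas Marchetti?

Yes

Niklas holds 100% of Oakfield, so Niklas controls Oakfield.
Niklas and Oakfield together hold 15% + 70% = 85% of Orbis, so Niklas controls Orbis.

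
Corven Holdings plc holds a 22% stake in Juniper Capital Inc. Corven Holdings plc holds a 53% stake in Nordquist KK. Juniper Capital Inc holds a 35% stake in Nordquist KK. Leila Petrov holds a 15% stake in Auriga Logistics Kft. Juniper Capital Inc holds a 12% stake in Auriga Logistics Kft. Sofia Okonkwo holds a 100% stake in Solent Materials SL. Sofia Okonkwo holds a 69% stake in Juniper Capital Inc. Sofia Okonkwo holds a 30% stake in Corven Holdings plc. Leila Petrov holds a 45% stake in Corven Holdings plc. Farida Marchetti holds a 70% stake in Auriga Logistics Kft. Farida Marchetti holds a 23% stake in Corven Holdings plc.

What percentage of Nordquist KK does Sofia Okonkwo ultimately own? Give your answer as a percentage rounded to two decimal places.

42.36%

Sofia reaches Nordquist along 3 paths.
Via Corven: 30% × 53% = 15.9%.
Via Juniper: 69% × 35% = 24.15%.
Via Corven → Juniper: 30% × 22% × 35% = 2.31%.
Total: 15.9% + 24.15% + 2.31% = 42.36%.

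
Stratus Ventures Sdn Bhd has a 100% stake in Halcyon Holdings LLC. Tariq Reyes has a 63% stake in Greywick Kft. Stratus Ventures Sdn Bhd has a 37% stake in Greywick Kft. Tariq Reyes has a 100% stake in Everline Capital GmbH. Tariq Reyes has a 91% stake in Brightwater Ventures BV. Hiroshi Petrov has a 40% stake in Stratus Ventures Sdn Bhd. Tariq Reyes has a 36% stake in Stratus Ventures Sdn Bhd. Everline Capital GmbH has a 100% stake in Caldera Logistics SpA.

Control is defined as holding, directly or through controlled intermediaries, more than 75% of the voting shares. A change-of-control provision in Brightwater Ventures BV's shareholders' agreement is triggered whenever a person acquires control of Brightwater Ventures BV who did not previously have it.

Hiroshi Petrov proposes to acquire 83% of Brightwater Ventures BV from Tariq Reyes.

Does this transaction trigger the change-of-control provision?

Yes

The purchase adds only to Hiroshi's holdings (Tariq's stake shrinks), so Hiroshi is the only person who could newly come to control Brightwater.
Hiroshi's largest direct stake is 40% in Stratus, which does not meet the threshold, so Hiroshi controls no company.
Neither Hiroshi nor any entity Hiroshi controls holds any voting interest in Brightwater.
So before the transaction, Hiroshi does not control Brightwater.
After the purchase, Hiroshi holds 83% of Brightwater directly, and Tariq's stake falls to 8%.
Hiroshi holds 83% of Brightwater, so Hiroshi controls Brightwater.
Hiroshi did not control Brightwater before and does after, so the clause is triggered.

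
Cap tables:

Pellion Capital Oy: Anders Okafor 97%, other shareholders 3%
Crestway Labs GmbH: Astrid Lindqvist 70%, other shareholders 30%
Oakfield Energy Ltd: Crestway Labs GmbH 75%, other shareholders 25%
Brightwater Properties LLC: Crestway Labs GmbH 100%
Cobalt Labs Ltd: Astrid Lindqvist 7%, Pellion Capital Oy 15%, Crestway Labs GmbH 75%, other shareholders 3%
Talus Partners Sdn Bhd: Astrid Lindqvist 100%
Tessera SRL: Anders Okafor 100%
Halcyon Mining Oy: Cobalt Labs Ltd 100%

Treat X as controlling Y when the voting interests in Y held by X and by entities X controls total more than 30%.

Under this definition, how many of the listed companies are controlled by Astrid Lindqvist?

Astrid holds 70% of Crestway, so Astrid controls Crestway.
Crestway holds 75% of Oakfield, so Astrid controls Oakfield.
Crestway holds 100% of Brightwater, so Astrid controls Brightwater.
Astrid and Crestway together hold 7% + 75% = 82% of Cobalt, so Astrid controls Cobalt.
Astrid holds 100% of Talus, so Astrid controls Talus.
Cobalt holds 100% of Halcyon, so Astrid controls Halcyon.
No other company's threshold is met.
Astrid controls 6 companies.

6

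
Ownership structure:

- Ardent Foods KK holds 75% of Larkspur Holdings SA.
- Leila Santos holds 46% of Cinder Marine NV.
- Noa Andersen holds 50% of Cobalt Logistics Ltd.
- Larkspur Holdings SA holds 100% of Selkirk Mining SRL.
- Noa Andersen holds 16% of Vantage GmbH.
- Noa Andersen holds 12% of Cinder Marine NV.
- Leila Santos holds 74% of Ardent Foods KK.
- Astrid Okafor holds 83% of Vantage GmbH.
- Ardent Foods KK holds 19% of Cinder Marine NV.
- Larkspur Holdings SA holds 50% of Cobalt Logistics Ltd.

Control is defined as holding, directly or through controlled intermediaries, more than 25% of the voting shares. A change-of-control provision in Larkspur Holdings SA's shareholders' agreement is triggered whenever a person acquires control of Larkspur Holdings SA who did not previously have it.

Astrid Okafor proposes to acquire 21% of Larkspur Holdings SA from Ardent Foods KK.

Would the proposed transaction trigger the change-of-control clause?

No

The purchase adds only to Astrid's holdings (Ardent's stake shrinks), so Astrid is the only person who could newly come to control Larkspur.
Astrid holds 83% of Vantage, so Astrid controls Vantage.
Neither Astrid nor any entity Astrid controls holds any voting interest in Larkspur.
So before the transaction, Astrid does not control Larkspur.
After the purchase, Astrid holds 21% of Larkspur directly, and Ardent's stake falls to 54%.
After the transaction, Astrid's side holds 21% of Larkspur, not > 25%, so Astrid still does not control Larkspur.
No new person acquires control, so the clause is not triggered.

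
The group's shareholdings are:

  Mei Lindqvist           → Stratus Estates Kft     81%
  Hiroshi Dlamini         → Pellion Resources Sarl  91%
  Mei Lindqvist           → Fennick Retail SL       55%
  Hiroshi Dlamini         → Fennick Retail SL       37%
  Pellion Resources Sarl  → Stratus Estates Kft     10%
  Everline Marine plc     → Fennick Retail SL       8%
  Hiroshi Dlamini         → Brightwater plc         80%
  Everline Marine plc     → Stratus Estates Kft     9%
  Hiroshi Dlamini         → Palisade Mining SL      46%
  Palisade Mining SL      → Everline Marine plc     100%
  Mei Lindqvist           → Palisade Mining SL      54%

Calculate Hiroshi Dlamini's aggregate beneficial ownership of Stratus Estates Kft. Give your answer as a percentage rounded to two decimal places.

13.24%

Hiroshi reaches Stratus along 2 paths.
Via Pellion: 91% × 10% = 9.1%.
Via Palisade → Everline: 46% × 100% × 9% = 4.14%.
Total: 9.1% + 4.14% = 13.24%.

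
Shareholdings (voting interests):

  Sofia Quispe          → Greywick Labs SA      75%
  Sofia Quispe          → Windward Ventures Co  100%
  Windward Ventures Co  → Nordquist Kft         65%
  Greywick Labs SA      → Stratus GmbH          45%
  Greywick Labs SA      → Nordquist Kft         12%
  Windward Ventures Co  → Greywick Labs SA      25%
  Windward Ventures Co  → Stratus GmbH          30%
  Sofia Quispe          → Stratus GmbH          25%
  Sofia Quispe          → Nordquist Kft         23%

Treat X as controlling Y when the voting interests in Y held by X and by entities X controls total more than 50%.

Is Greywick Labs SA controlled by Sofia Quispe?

Yes

Sofia holds 100% of Windward, so Sofia controls Windward.
Windward and Sofia together hold 25% + 75% = 100% of Greywick, so Sofia controls Greywick.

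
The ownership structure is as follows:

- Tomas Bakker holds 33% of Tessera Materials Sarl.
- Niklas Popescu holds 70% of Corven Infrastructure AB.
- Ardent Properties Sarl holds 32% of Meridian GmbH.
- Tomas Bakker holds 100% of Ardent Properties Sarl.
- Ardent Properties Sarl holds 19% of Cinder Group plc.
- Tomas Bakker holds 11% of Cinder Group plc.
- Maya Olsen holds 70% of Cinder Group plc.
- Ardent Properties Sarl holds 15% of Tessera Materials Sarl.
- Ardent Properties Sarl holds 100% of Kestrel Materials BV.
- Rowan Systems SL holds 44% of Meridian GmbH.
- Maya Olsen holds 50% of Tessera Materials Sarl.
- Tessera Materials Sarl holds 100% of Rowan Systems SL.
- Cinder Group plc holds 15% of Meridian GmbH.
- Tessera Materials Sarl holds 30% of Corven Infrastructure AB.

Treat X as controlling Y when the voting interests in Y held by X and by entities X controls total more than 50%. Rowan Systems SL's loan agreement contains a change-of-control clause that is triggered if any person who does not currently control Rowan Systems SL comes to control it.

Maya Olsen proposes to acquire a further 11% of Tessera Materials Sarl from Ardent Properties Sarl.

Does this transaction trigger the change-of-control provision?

Yes

The purchase adds only to Maya's holdings (Ardent's stake shrinks), so Maya is the only person who could newly come to control Rowan.
Maya holds 70% of Cinder, so Maya controls Cinder.
Neither Maya nor any entity Maya controls holds any voting interest in Rowan.
So before the transaction, Maya does not control Rowan.
After the purchase, Maya's direct stake in Tessera rises to 50% + 11% = 61%, and Ardent's stake falls to 4%.
Maya holds 61% of Tessera, so Maya controls Tessera.
Tessera holds 100% of Rowan, so Maya controls Rowan.
Maya did not control Rowan before and does after, so the clause is triggered.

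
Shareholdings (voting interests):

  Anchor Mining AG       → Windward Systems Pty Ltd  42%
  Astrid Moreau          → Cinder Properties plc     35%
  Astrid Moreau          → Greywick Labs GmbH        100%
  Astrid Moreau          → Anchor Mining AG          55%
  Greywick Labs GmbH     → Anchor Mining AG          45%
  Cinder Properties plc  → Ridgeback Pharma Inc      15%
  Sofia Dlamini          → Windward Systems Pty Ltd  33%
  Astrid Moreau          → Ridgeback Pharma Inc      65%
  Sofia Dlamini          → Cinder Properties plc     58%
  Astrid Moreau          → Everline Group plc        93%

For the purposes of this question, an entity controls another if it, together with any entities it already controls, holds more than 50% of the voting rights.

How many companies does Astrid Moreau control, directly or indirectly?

4

Astrid holds 100% of Greywick, so Astrid controls Greywick.
Greywick and Astrid together hold 45% + 55% = 100% of Anchor, so Astrid controls Anchor.
Astrid holds 65% of Ridgeback, so Astrid controls Ridgeback.
Astrid holds 93% of Everline, so Astrid controls Everline.
No other company's threshold is met.
Astrid controls 4 companies.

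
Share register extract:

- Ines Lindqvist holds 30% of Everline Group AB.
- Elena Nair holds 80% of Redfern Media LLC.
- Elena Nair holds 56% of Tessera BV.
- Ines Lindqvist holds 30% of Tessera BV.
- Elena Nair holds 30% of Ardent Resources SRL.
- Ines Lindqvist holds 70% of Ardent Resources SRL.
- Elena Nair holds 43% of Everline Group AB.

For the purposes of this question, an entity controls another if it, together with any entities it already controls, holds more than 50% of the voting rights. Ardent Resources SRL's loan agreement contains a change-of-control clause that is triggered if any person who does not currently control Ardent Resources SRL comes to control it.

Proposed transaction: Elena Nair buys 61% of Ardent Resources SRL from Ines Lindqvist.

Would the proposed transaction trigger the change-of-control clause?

Yes

The purchase adds only to Elena's holdings (Ines's stake shrinks), so Elena is the only person who could newly come to control Ardent.
Elena holds 80% of Redfern, so Elena controls Redfern.
Elena holds 56% of Tessera, so Elena controls Tessera.
In Ardent, Elena's side holds only 30%, not > 50%.
So before the transaction, Elena does not control Ardent.
After the purchase, Elena's direct stake in Ardent rises to 30% + 61% = 91%, and Ines's stake falls to 9%.
Elena holds 91% of Ardent, so Elena controls Ardent.
Elena did not control Ardent before and does after, so the clause is triggered.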